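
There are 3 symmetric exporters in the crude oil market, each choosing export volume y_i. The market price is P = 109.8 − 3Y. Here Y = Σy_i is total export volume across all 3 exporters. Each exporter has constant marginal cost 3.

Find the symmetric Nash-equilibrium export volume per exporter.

8.9

A representative exporter's profit is π_i = y_i(109.8 − 3Y) − 3y_i, with Y = y_i + Σ_{j≠i} y_j.
First-order condition: 106.8 − 6y_i − 3Σ_{j≠i} y_j = 0.
Imposing symmetry (y_j = y for all j) turns Σ_{j≠i} y_j into 2y, so 106.8 = 12y and y = 8.9.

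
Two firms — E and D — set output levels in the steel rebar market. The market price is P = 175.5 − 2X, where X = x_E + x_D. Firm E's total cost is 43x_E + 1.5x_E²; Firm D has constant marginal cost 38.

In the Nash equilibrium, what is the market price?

Firm E's profit: π = x_E(175.5 − 2(x_E + x_D)) − 43x_E − 1.5x_E².
∂π/∂x_E = 132.5 − 7x_E − 2x_D = 0, so x_E = 265/14 − (2/7)x_D.
For D: ∂π/∂x_D = 137.5 − 4x_D − 2x_E = 0 ⇒ x_D = 34.375 − 0.5x_E.
Solving the two reaction functions simultaneously: (1 − (−2/7)(−0.5))x_E = 265/14 − (2/7)·34.375, so (6/7)x_E = 255/28 and x_E = 10.625.
Then x_D = 34.375 − 0.5·10.625 = 29.0625.
Equilibrium price: P = 175.5 − 2·39.6875 = 96.125.

96.125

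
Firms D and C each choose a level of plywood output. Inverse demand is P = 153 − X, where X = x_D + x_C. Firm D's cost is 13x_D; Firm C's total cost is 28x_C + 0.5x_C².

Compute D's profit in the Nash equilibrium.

3481

Firm D's profit: π = x_D(153 − (x_D + x_C)) − 13x_D.
∂π/∂x_D = 140 − 2x_D − x_C = 0, so x_D = 70 − 0.5x_C.
For C: ∂π/∂x_C = 125 − 3x_C − x_D = 0 ⇒ x_C = 125/3 − (1/3)x_D.
Solving the two reaction functions simultaneously: (1 − (−0.5)(−1/3))x_D = 70 − 0.5·(125/3), so (5/6)x_D = 295/6 and x_D = 59.
Then x_C = 125/3 − (1/3)·59 = 22.
Price P = 153 − 81 = 72.
D's profit: (72 − 13)·59 = 3481.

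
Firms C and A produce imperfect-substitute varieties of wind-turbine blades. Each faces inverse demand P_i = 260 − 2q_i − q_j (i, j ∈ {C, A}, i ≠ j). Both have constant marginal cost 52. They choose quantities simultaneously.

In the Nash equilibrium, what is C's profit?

Firm C's profit: π = q_C(260 − 2q_C − q_A) − 52q_C.
∂π/∂q_C = 208 − 4q_C − q_A = 0 ⇒ q_C = 52 − 0.25q_A.
Setting q_C = q_A in the reaction function: q_C = 52 − 0.25q_C, so q_C = 52 / 1.25 = 41.6.
P_C = 260 − 2·41.6 − 41.6 = 135.2.
Profit = (135.2 − 52)·41.6 = 3461.12.

3461.12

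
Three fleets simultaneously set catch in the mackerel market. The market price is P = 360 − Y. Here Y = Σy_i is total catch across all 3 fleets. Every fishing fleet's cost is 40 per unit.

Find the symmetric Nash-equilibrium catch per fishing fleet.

A representative fishing fleet's profit is π_i = y_i(360 − Y) − 40y_i, with Y = y_i + Σ_{j≠i} y_j.
First-order condition: 320 − 2y_i − Σ_{j≠i} y_j = 0.
In a symmetric equilibrium every fishing fleet chooses the same y, so Σ_{j≠i} y_j = 2y. The condition becomes 320 − 4y = 0, giving y = 320/4 = 80.

80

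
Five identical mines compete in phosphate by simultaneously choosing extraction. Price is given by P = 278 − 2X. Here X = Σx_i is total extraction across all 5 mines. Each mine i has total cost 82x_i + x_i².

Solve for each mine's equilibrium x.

A representative mine's profit is π_i = x_i(278 − 2X) − 82x_i − x_i², with X = x_i + Σ_{j≠i} x_j.
First-order condition: 196 − 6x_i − 2Σ_{j≠i} x_j = 0.
Imposing symmetry (x_j = x for all j) turns Σ_{j≠i} x_j into 4x, so 196 = 14x and x = 14.

14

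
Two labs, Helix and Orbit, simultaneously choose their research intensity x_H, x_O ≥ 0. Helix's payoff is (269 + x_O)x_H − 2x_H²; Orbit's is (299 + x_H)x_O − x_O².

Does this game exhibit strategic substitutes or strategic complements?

Expanding Helix's payoff: 269x_H + x_Ox_H − 2x_H².
∂π/∂x_H = 269 + x_O − 4x_H = 0, so x_H = 67.25 + 0.25x_O.
The best-response slope dx_H/dx_O = 0.25 > 0: the reaction function is upward-sloping, so the choices are strategic complements.

strategic complements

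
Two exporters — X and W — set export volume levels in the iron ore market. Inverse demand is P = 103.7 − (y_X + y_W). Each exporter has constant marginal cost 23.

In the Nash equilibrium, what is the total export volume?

53.8

Exporter X's profit: π = y_X(103.7 − (y_X + y_W)) − 23y_X.
∂π/∂y_X = 80.7 − 2y_X − y_W = 0, so y_X = 40.35 − 0.5y_W.
By symmetry y_W = y_X; substituting into the reaction function, 1.5y_X = 40.35 and y_X = 26.9.
Total export volume: 26.9 + 26.9 = 53.8.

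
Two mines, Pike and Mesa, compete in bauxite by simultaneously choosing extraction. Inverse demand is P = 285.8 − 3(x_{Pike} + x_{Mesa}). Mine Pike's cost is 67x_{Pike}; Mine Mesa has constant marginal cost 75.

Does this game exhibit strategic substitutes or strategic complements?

strategic substitutes

Mine Pike's profit: π = x_{Pike}(285.8 − 3(x_{Pike} + x_{Mesa})) − 67x_{Pike}.
∂π/∂x_{Pike} = 218.8 − 6x_{Pike} − 3x_{Mesa} = 0, so x_{Pike} = 547/15 − 0.5x_{Mesa}.
The best-response slope dx_{Pike}/dx_{Mesa} = −0.5 < 0: the reaction function is downward-sloping, so the choices are strategic substitutes.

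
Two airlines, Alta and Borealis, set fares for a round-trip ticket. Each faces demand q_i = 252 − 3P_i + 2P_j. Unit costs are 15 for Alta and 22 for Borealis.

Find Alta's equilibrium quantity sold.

181.6875

Alta's profit: π = (P_{Alta} − 15)(252 − 3P_{Alta} + 2P_{Borealis}).
∂π/∂P_{Alta} = 297 − 6P_{Alta} + 2P_{Borealis} = 0 ⇒ P_{Alta} = 49.5 + (1/3)P_{Borealis}.
Similarly P_{Borealis} = 53 + (1/3)P_{Alta}.
Substituting the second reaction function into the first: P_{Alta} = 49.5 + (1/3)(53 + (1/3)P_{Alta}), which gives (8/9)P_{Alta} = 403/6 ⇒ P_{Alta} = 75.5625.
Then P_{Borealis} = 53 + (1/3)·75.5625 = 78.1875.
q_{Alta} = 252 − 3·75.5625 + 2·78.1875 = 181.6875.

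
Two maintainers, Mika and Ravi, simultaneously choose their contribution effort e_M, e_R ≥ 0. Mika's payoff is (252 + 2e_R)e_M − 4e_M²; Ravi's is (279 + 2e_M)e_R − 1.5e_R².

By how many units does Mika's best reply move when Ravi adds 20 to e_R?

Expanding Mika's payoff: 252e_M + 2e_Re_M − 4e_M².
∂π/∂e_M = 252 + 2e_R − 8e_M = 0, so e_M = 31.5 + 0.25e_R.
The reaction-function slope is 0.25, so a 20-unit rise in e_R moves e_M by 0.25 × 20 = 5. Mika's best response rises — the actions are strategic complements.

5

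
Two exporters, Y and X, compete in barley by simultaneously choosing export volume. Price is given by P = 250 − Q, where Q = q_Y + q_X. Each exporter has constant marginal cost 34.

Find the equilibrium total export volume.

144

Exporter Y's profit: π = q_Y(250 − (q_Y + q_X)) − 34q_Y.
∂π/∂q_Y = 216 − 2q_Y − q_X = 0, so q_Y = 108 − 0.5q_X.
Setting q_Y = q_X in the reaction function: q_Y = 108 − 0.5q_Y, so q_Y = 108 / 1.5 = 72.
Total export volume: 72 + 72 = 144.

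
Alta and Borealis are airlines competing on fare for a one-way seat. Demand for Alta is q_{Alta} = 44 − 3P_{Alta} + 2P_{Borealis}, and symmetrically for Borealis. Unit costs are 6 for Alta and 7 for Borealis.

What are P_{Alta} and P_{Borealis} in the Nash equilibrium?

Alta's profit: π = (P_{Alta} − 6)(44 − 3P_{Alta} + 2P_{Borealis}).
∂π/∂P_{Alta} = 62 − 6P_{Alta} + 2P_{Borealis} = 0 ⇒ P_{Alta} = 31/3 + (1/3)P_{Borealis}.
Similarly P_{Borealis} = 65/6 + (1/3)P_{Alta}.
Substituting the second reaction function into the first: P_{Alta} = 31/3 + (1/3)(65/6 + (1/3)P_{Alta}), which gives (8/9)P_{Alta} = 251/18 ⇒ P_{Alta} = 15.6875.
Then P_{Borealis} = 65/6 + (1/3)·15.6875 = 16.0625.

15.6875, 16.0625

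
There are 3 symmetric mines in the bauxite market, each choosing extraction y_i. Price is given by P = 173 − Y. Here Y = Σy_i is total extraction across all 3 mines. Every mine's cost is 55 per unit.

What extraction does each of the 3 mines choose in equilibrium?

29.5

A representative mine's profit is π_i = y_i(173 − Y) − 55y_i, with Y = y_i + Σ_{j≠i} y_j.
First-order condition: 118 − 2y_i − Σ_{j≠i} y_j = 0.
In a symmetric equilibrium every mine chooses the same y, so Σ_{j≠i} y_j = 2y. The condition becomes 118 − 4y = 0, giving y = 118/4 = 29.5.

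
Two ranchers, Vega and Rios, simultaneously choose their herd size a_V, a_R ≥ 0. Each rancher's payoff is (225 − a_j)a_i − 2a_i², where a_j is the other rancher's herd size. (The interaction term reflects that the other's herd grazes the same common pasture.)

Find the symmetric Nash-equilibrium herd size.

Vega's payoff is (225 − a_R)a_V − 2a_V².
∂π/∂a_V = 225 − a_R − 4a_V = 0, so a_V = 56.25 − 0.25a_R.
Setting a_V = a_R in the reaction function: a_V = 56.25 − 0.25a_V, so a_V = 56.25 / 1.25 = 45.

45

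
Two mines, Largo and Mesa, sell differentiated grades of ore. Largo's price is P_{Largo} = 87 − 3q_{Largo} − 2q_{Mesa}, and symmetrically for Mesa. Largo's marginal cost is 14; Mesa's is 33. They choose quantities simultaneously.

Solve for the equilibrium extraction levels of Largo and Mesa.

Mine Largo's profit: π = q_{Largo}(87 − 3q_{Largo} − 2q_{Mesa}) − 14q_{Largo}.
∂π/∂q_{Largo} = 73 − 6q_{Largo} − 2q_{Mesa} = 0 ⇒ q_{Largo} = 73/6 − (1/3)q_{Mesa}.
Similarly q_{Mesa} = 9 − (1/3)q_{Largo}.
Substituting the second reaction function into the first: q_{Largo} = 73/6 − (1/3)(9 − (1/3)q_{Largo}), which gives (8/9)q_{Largo} = 55/6 ⇒ q_{Largo} = 10.3125.
Then q_{Mesa} = 9 − (1/3)·10.3125 = 5.5625.

10.3125, 5.5625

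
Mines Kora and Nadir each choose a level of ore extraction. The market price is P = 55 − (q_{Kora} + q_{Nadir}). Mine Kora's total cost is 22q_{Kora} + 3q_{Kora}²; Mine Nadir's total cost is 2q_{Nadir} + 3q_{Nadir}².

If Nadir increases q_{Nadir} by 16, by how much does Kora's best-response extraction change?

-2

Mine Kora's profit: π = q_{Kora}(55 − (q_{Kora} + q_{Nadir})) − 22q_{Kora} − 3q_{Kora}².
∂π/∂q_{Kora} = 33 − 8q_{Kora} − q_{Nadir} = 0, so q_{Kora} = 4.125 − 0.125q_{Nadir}.
The reaction-function slope is −0.125, so a 16-unit rise in q_{Nadir} moves q_{Kora} by −0.125 × 16 = −2. Kora's best response falls — the actions are strategic substitutes.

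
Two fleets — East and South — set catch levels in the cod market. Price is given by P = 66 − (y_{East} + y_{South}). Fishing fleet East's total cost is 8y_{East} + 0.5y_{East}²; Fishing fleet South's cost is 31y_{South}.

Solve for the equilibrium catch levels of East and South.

Fishing fleet East's profit: π = y_{East}(66 − (y_{East} + y_{South})) − 8y_{East} − 0.5y_{East}².
∂π/∂y_{East} = 58 − 3y_{East} − y_{South} = 0, so y_{East} = 58/3 − (1/3)y_{South}.
For South: ∂π/∂y_{South} = 35 − 2y_{South} − y_{East} = 0 ⇒ y_{South} = 17.5 − 0.5y_{East}.
Solving the two reaction functions simultaneously: (1 − (−1/3)(−0.5))y_{East} = 58/3 − (1/3)·17.5, so (5/6)y_{East} = 13.5 and y_{East} = 16.2.
Then y_{South} = 17.5 − 0.5·16.2 = 9.4.

16.2, 9.4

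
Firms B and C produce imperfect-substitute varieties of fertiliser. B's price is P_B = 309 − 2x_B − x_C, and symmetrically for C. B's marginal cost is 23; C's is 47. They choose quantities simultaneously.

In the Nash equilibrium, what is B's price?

140.6

Firm B's profit: π = x_B(309 − 2x_B − x_C) − 23x_B.
∂π/∂x_B = 286 − 4x_B − x_C = 0 ⇒ x_B = 71.5 − 0.25x_C.
Similarly x_C = 65.5 − 0.25x_B.
Substituting the second reaction function into the first: x_B = 71.5 − 0.25(65.5 − 0.25x_B), which gives 0.9375x_B = 55.125 ⇒ x_B = 58.8.
Then x_C = 65.5 − 0.25·58.8 = 50.8.
P_B = 309 − 2·58.8 − 50.8 = 140.6.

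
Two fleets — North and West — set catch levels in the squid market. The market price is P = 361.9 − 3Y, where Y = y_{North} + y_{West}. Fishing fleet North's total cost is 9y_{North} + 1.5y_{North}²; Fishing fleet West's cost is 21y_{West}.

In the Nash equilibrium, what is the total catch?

Fishing fleet North's profit: π = y_{North}(361.9 − 3(y_{North} + y_{West})) − 9y_{North} − 1.5y_{North}².
∂π/∂y_{North} = 352.9 − 9y_{North} − 3y_{West} = 0, so y_{North} = 3529/90 − (1/3)y_{West}.
For West: ∂π/∂y_{West} = 340.9 − 6y_{West} − 3y_{North} = 0 ⇒ y_{West} = 3409/60 − 0.5y_{North}.
Plugging y_{West} into North's best response: y_{North} = 3529/90 − (1/3)(3409/60 − 0.5y_{North}) ⇒ (5/6)y_{North} = 3649/180, so y_{North} = 3649/150.
Then y_{West} = 3409/60 − 0.5·(3649/150) = 3349/75.
Total catch: 3649/150 + 3349/75 = 68.98.

68.98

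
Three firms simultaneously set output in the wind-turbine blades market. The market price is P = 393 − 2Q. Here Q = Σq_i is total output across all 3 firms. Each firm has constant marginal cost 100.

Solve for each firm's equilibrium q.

36.625

A representative firm's profit is π_i = q_i(393 − 2Q) − 100q_i, with Q = q_i + Σ_{j≠i} q_j.
First-order condition: 293 − 4q_i − 2Σ_{j≠i} q_j = 0.
In a symmetric equilibrium every firm chooses the same q, so Σ_{j≠i} q_j = 2q. The condition becomes 293 − 8q = 0, giving q = 293/8 = 36.625.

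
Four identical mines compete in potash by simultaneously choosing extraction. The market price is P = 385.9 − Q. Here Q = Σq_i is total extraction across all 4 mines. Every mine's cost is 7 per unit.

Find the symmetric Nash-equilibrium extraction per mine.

A representative mine's profit is π_i = q_i(385.9 − Q) − 7q_i, with Q = q_i + Σ_{j≠i} q_j.
First-order condition: 378.9 − 2q_i − Σ_{j≠i} q_j = 0.
With identical mines, set every q_j = q: then 378.9 − 2q − 3q = 0, i.e. q = 378.9/5 = 75.78.

75.78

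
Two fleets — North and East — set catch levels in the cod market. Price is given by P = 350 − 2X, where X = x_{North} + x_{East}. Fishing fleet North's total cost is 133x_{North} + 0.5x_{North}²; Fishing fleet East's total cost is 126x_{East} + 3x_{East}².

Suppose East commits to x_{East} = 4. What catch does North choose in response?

41.8

Fishing fleet North's profit: π = x_{North}(350 − 2(x_{North} + x_{East})) − 133x_{North} − 0.5x_{North}².
∂π/∂x_{North} = 217 − 5x_{North} − 2x_{East} = 0, so x_{North} = 43.4 − 0.4x_{East}.
At x_{East} = 4: x_{North} = 43.4 − 0.4·4 = 41.8.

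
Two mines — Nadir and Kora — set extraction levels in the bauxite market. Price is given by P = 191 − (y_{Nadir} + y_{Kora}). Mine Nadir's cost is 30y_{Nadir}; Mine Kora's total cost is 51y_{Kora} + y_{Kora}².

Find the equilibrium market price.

Mine Nadir's profit: π = y_{Nadir}(191 − (y_{Nadir} + y_{Kora})) − 30y_{Nadir}.
∂π/∂y_{Nadir} = 161 − 2y_{Nadir} − y_{Kora} = 0, so y_{Nadir} = 80.5 − 0.5y_{Kora}.
For Kora: ∂π/∂y_{Kora} = 140 − 4y_{Kora} − y_{Nadir} = 0 ⇒ y_{Kora} = 35 − 0.25y_{Nadir}.
Solving the two reaction functions simultaneously: (1 − (−0.5)(−0.25))y_{Nadir} = 80.5 − 0.5·35, so 0.875y_{Nadir} = 63 and y_{Nadir} = 72.
Then y_{Kora} = 35 − 0.25·72 = 17.
Equilibrium price: P = 191 − 89 = 102.

102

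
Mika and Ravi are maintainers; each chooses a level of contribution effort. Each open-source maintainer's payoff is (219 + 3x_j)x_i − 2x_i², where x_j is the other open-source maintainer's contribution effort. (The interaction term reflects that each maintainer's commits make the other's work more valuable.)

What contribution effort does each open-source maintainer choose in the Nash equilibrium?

219

Mika's payoff is (219 + 3x_R)x_M − 2x_M².
∂π/∂x_M = 219 + 3x_R − 4x_M = 0, so x_M = 54.75 + 0.75x_R.
By symmetry x_R = x_M; substituting into the reaction function, 0.25x_M = 54.75 and x_M = 219.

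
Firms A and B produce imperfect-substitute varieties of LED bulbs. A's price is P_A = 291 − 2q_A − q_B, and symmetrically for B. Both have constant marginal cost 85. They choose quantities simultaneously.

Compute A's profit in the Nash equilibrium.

Firm A's profit: π = q_A(291 − 2q_A − q_B) − 85q_A.
∂π/∂q_A = 206 − 4q_A − q_B = 0 ⇒ q_A = 51.5 − 0.25q_B.
Setting q_A = q_B in the reaction function: q_A = 51.5 − 0.25q_A, so q_A = 51.5 / 1.25 = 41.2.
P_A = 291 − 2·41.2 − 41.2 = 167.4.
Profit = (167.4 − 85)·41.2 = 3394.88.

3394.88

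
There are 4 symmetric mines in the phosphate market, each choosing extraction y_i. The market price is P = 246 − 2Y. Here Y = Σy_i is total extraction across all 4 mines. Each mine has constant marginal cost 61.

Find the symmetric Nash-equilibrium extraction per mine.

A representative mine's profit is π_i = y_i(246 − 2Y) − 61y_i, with Y = y_i + Σ_{j≠i} y_j.
First-order condition: 185 − 4y_i − 2Σ_{j≠i} y_j = 0.
Imposing symmetry (y_j = y for all j) turns Σ_{j≠i} y_j into 3y, so 185 = 10y and y = 18.5.

18.5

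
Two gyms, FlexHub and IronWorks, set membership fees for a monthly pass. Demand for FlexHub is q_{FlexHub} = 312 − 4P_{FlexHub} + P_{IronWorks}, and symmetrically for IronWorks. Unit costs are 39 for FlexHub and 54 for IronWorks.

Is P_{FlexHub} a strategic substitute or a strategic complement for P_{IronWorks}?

FlexHub's profit: π = (P_{FlexHub} − 39)(312 − 4P_{FlexHub} + P_{IronWorks}).
∂π/∂P_{FlexHub} = 468 − 8P_{FlexHub} + P_{IronWorks} = 0 ⇒ P_{FlexHub} = 58.5 + 0.125P_{IronWorks}.
The best-response slope dP_{FlexHub}/dP_{IronWorks} = 0.125 > 0: the reaction function is upward-sloping, so the choices are strategic complements.

strategic complements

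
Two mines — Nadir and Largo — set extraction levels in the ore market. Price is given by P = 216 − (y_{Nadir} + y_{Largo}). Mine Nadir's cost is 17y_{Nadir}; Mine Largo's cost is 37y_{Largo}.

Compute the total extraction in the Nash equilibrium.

Mine Nadir's profit: π = y_{Nadir}(216 − (y_{Nadir} + y_{Largo})) − 17y_{Nadir}.
∂π/∂y_{Nadir} = 199 − 2y_{Nadir} − y_{Largo} = 0, so y_{Nadir} = 99.5 − 0.5y_{Largo}.
By the same steps for Largo: y_{Largo} = 89.5 − 0.5y_{Nadir}.
Plugging y_{Largo} into Nadir's best response: y_{Nadir} = 99.5 − 0.5(89.5 − 0.5y_{Nadir}) ⇒ 0.75y_{Nadir} = 54.75, so y_{Nadir} = 73.
Then y_{Largo} = 89.5 − 0.5·73 = 53.
Total extraction: 73 + 53 = 126.

126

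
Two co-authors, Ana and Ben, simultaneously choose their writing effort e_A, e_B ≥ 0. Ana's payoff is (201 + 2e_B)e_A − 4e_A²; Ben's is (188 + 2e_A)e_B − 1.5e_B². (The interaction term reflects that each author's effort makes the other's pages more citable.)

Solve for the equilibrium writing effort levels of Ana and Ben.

Expanding Ana's payoff: 201e_A + 2e_Be_A − 4e_A².
∂π/∂e_A = 201 + 2e_B − 8e_A = 0, so e_A = 25.125 + 0.25e_B.
Likewise for Ben: e_B = 188/3 + (2/3)e_A.
Solving the two reaction functions simultaneously: (1 − (0.25)(2/3))e_A = 25.125 + 0.25·(188/3), so (5/6)e_A = 979/24 and e_A = 48.95.
Then e_B = 188/3 + (2/3)·48.95 = 95.3.

48.95, 95.3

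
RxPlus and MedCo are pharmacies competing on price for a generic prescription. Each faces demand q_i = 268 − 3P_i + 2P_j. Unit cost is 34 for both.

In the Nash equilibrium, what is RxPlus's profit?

RxPlus's profit: π = (P_{RxPlus} − 34)(268 − 3P_{RxPlus} + 2P_{MedCo}).
∂π/∂P_{RxPlus} = 370 − 6P_{RxPlus} + 2P_{MedCo} = 0 ⇒ P_{RxPlus} = 185/3 + (1/3)P_{MedCo}.
The game is symmetric, so in equilibrium P_{MedCo} = P_{RxPlus}: the reaction function gives (2/3)P_{RxPlus} = 185/3, hence P_{RxPlus} = 92.5.
q_{RxPlus} = 268 − 3·92.5 + 2·92.5 = 175.5.
Profit = (92.5 − 34)·175.5 = 10266.75.

10266.75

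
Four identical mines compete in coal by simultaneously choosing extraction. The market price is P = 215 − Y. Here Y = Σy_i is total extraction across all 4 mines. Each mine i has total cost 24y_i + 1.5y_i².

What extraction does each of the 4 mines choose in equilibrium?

A representative mine's profit is π_i = y_i(215 − Y) − 24y_i − 1.5y_i², with Y = y_i + Σ_{j≠i} y_j.
First-order condition: 191 − 5y_i − Σ_{j≠i} y_j = 0.
In a symmetric equilibrium every mine chooses the same y, so Σ_{j≠i} y_j = 3y. The condition becomes 191 − 8y = 0, giving y = 191/8 = 23.875.

23.875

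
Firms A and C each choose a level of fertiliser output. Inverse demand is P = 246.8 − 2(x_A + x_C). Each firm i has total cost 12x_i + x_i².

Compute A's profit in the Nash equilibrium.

Firm A's profit: π = x_A(246.8 − 2(x_A + x_C)) − 12x_A − x_A².
∂π/∂x_A = 234.8 − 6x_A − 2x_C = 0, so x_A = 587/15 − (1/3)x_C.
Setting x_A = x_C in the reaction function: x_A = 587/15 − (1/3)x_A, so x_A = (587/15) / (4/3) = 29.35.
Price P = 246.8 − 2·58.7 = 129.4.
A's profit: (129.4 − 12)·29.35 − (29.35)² = 2584.2675.

2584.2675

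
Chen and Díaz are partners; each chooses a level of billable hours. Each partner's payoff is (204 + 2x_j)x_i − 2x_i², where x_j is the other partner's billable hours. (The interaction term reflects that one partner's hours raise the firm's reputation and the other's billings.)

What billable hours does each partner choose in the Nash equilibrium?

102

Chen's payoff is (204 + 2x_D)x_C − 2x_C².
∂π/∂x_C = 204 + 2x_D − 4x_C = 0, so x_C = 51 + 0.5x_D.
Setting x_C = x_D in the reaction function: x_C = 51 + 0.5x_C, so x_C = 51 / 0.5 = 102.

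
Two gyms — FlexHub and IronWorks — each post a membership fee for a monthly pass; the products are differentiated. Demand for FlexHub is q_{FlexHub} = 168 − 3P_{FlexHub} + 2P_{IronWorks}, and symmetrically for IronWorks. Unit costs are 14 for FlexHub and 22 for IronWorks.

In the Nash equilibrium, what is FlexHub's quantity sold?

120

FlexHub's profit: π = (P_{FlexHub} − 14)(168 − 3P_{FlexHub} + 2P_{IronWorks}).
∂π/∂P_{FlexHub} = 210 − 6P_{FlexHub} + 2P_{IronWorks} = 0 ⇒ P_{FlexHub} = 35 + (1/3)P_{IronWorks}.
Similarly P_{IronWorks} = 39 + (1/3)P_{FlexHub}.
Plugging P_{IronWorks} into FlexHub's best response: P_{FlexHub} = 35 + (1/3)(39 + (1/3)P_{FlexHub}) ⇒ (8/9)P_{FlexHub} = 48, so P_{FlexHub} = 54.
Then P_{IronWorks} = 39 + (1/3)·54 = 57.
q_{FlexHub} = 168 − 3·54 + 2·57 = 120.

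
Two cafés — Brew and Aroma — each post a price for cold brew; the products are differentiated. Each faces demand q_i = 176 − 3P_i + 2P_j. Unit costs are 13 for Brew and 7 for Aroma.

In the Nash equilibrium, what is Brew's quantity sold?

118.875

Brew's profit: π = (P_{Brew} − 13)(176 − 3P_{Brew} + 2P_{Aroma}).
∂π/∂P_{Brew} = 215 − 6P_{Brew} + 2P_{Aroma} = 0 ⇒ P_{Brew} = 215/6 + (1/3)P_{Aroma}.
Similarly P_{Aroma} = 197/6 + (1/3)P_{Brew}.
Substituting the second reaction function into the first: P_{Brew} = 215/6 + (1/3)(197/6 + (1/3)P_{Brew}), which gives (8/9)P_{Brew} = 421/9 ⇒ P_{Brew} = 52.625.
Then P_{Aroma} = 197/6 + (1/3)·52.625 = 50.375.
q_{Brew} = 176 − 3·52.625 + 2·50.375 = 118.875.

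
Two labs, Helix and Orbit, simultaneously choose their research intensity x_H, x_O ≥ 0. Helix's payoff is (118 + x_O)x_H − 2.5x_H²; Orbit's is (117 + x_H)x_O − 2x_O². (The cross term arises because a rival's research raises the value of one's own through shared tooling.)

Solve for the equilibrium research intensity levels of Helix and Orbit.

Expanding Helix's payoff: 118x_H + x_Ox_H − 2.5x_H².
∂π/∂x_H = 118 + x_O − 5x_H = 0, so x_H = 23.6 + 0.2x_O.
Likewise for Orbit: x_O = 29.25 + 0.25x_H.
Substituting the second reaction function into the first: x_H = 23.6 + 0.2(29.25 + 0.25x_H), which gives 0.95x_H = 29.45 ⇒ x_H = 31.
Then x_O = 29.25 + 0.25·31 = 37.

31, 37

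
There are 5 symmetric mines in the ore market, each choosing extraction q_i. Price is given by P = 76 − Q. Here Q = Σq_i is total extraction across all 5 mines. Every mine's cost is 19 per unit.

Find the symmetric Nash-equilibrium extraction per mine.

A representative mine's profit is π_i = q_i(76 − Q) − 19q_i, with Q = q_i + Σ_{j≠i} q_j.
First-order condition: 57 − 2q_i − Σ_{j≠i} q_j = 0.
Imposing symmetry (q_j = q for all j) turns Σ_{j≠i} q_j into 4q, so 57 = 6q and q = 9.5.

9.5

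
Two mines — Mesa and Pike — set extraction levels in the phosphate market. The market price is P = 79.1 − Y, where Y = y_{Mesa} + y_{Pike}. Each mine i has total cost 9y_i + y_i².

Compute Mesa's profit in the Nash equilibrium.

Mine Mesa's profit: π = y_{Mesa}(79.1 − (y_{Mesa} + y_{Pike})) − 9y_{Mesa} − y_{Mesa}².
∂π/∂y_{Mesa} = 70.1 − 4y_{Mesa} − y_{Pike} = 0, so y_{Mesa} = 17.525 − 0.25y_{Pike}.
Setting y_{Mesa} = y_{Pike} in the reaction function: y_{Mesa} = 17.525 − 0.25y_{Mesa}, so y_{Mesa} = 17.525 / 1.25 = 14.02.
Price P = 79.1 − 28.04 = 51.06.
Mesa's profit: (51.06 − 9)·14.02 − (14.02)² = 393.1208.

393.1208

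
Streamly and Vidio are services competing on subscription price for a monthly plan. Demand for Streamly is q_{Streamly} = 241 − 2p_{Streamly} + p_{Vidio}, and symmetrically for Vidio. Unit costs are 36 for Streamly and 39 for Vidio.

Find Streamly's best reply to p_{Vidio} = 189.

Streamly's profit: π = (p_{Streamly} − 36)(241 − 2p_{Streamly} + p_{Vidio}).
∂π/∂p_{Streamly} = 313 − 4p_{Streamly} + p_{Vidio} = 0 ⇒ p_{Streamly} = 78.25 + 0.25p_{Vidio}.
At p_{Vidio} = 189: p_{Streamly} = 78.25 + 0.25·189 = 125.5.

125.5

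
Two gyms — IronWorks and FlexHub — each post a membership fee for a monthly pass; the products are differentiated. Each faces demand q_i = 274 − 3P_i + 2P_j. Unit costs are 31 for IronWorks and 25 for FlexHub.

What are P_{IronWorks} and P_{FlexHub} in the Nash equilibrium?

IronWorks's profit: π = (P_{IronWorks} − 31)(274 − 3P_{IronWorks} + 2P_{FlexHub}).
∂π/∂P_{IronWorks} = 367 − 6P_{IronWorks} + 2P_{FlexHub} = 0 ⇒ P_{IronWorks} = 367/6 + (1/3)P_{FlexHub}.
Similarly P_{FlexHub} = 349/6 + (1/3)P_{IronWorks}.
Solving the two reaction functions simultaneously: (1 − (1/3)(1/3))P_{IronWorks} = 367/6 + (1/3)·(349/6), so (8/9)P_{IronWorks} = 725/9 and P_{IronWorks} = 90.625.
Then P_{FlexHub} = 349/6 + (1/3)·90.625 = 88.375.

90.625, 88.375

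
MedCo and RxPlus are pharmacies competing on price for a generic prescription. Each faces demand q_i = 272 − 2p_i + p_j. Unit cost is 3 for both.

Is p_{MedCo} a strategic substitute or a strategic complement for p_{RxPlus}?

MedCo's profit: π = (p_{MedCo} − 3)(272 − 2p_{MedCo} + p_{RxPlus}).
∂π/∂p_{MedCo} = 278 − 4p_{MedCo} + p_{RxPlus} = 0 ⇒ p_{MedCo} = 69.5 + 0.25p_{RxPlus}.
The best-response slope dp_{MedCo}/dp_{RxPlus} = 0.25 > 0: the reaction function is upward-sloping, so the choices are strategic complements.

strategic complements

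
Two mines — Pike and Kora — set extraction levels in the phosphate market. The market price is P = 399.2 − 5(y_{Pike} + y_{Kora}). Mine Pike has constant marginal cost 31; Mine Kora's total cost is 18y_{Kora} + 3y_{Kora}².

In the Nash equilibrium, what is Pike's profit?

Mine Pike's profit: π = y_{Pike}(399.2 − 5(y_{Pike} + y_{Kora})) − 31y_{Pike}.
∂π/∂y_{Pike} = 368.2 − 10y_{Pike} − 5y_{Kora} = 0, so y_{Pike} = 36.82 − 0.5y_{Kora}.
For Kora: ∂π/∂y_{Kora} = 381.2 − 16y_{Kora} − 5y_{Pike} = 0 ⇒ y_{Kora} = 23.825 − 0.3125y_{Pike}.
Plugging y_{Kora} into Pike's best response: y_{Pike} = 36.82 − 0.5(23.825 − 0.3125y_{Pike}) ⇒ (27/32)y_{Pike} = 24.9075, so y_{Pike} = 29.52.
Then y_{Kora} = 23.825 − 0.3125·29.52 = 14.6.
Price P = 399.2 − 5·44.12 = 178.6.
Pike's profit: (178.6 − 31)·29.52 = 4357.152.

4357.152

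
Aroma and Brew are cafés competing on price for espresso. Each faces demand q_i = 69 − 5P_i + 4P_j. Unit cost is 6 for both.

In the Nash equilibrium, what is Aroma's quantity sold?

Aroma's profit: π = (P_{Aroma} − 6)(69 − 5P_{Aroma} + 4P_{Brew}).
∂π/∂P_{Aroma} = 99 − 10P_{Aroma} + 4P_{Brew} = 0 ⇒ P_{Aroma} = 9.9 + 0.4P_{Brew}.
The game is symmetric, so in equilibrium P_{Brew} = P_{Aroma}: the reaction function gives 0.6P_{Aroma} = 9.9, hence P_{Aroma} = 16.5.
q_{Aroma} = 69 − 5·16.5 + 4·16.5 = 52.5.

52.5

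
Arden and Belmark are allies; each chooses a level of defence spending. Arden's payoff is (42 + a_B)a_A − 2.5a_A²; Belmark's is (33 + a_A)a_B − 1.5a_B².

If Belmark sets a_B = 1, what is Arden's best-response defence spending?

8.6

Expanding Arden's payoff: 42a_A + a_Ba_A − 2.5a_A².
∂π/∂a_A = 42 + a_B − 5a_A = 0, so a_A = 8.4 + 0.2a_B.
At a_B = 1: a_A = 8.4 + 0.2·1 = 8.6.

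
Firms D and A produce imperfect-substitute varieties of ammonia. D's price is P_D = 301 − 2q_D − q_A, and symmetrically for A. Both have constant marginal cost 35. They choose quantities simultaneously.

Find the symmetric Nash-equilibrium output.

53.2

Firm D's profit: π = q_D(301 − 2q_D − q_A) − 35q_D.
∂π/∂q_D = 266 − 4q_D − q_A = 0 ⇒ q_D = 66.5 − 0.25q_A.
The game is symmetric, so in equilibrium q_A = q_D: the reaction function gives 1.25q_D = 66.5, hence q_D = 53.2.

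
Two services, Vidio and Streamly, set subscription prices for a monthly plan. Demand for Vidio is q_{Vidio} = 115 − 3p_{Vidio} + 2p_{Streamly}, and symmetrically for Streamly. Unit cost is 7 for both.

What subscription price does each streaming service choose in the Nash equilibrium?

Vidio's profit: π = (p_{Vidio} − 7)(115 − 3p_{Vidio} + 2p_{Streamly}).
∂π/∂p_{Vidio} = 136 − 6p_{Vidio} + 2p_{Streamly} = 0 ⇒ p_{Vidio} = 68/3 + (1/3)p_{Streamly}.
The game is symmetric, so in equilibrium p_{Streamly} = p_{Vidio}: the reaction function gives (2/3)p_{Vidio} = 68/3, hence p_{Vidio} = 34.

34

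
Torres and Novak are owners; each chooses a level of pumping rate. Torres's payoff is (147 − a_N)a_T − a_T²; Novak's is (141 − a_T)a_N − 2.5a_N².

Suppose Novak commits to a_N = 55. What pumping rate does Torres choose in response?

46

Expanding Torres's payoff: 147a_T − a_Na_T − a_T².
∂π/∂a_T = 147 − a_N − 2a_T = 0, so a_T = 73.5 − 0.5a_N.
At a_N = 55: a_T = 73.5 − 0.5·55 = 46.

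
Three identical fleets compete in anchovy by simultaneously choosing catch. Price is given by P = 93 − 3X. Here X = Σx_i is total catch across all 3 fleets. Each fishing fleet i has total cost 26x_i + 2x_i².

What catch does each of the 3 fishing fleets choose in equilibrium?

A representative fishing fleet's profit is π_i = x_i(93 − 3X) − 26x_i − 2x_i², with X = x_i + Σ_{j≠i} x_j.
First-order condition: 67 − 10x_i − 3Σ_{j≠i} x_j = 0.
Imposing symmetry (x_j = x for all j) turns Σ_{j≠i} x_j into 2x, so 67 = 16x and x = 4.1875.

4.1875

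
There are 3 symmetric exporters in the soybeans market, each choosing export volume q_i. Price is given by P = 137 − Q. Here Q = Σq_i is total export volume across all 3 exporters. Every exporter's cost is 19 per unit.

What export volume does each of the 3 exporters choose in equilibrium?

29.5

A representative exporter's profit is π_i = q_i(137 − Q) − 19q_i, with Q = q_i + Σ_{j≠i} q_j.
First-order condition: 118 − 2q_i − Σ_{j≠i} q_j = 0.
With identical exporters, set every q_j = q: then 118 − 2q − 2q = 0, i.e. q = 118/4 = 29.5.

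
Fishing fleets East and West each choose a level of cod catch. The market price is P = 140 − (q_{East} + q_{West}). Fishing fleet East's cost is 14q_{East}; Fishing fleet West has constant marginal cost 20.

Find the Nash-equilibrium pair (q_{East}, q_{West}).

44, 38

Fishing fleet East's profit: π = q_{East}(140 − (q_{East} + q_{West})) − 14q_{East}.
∂π/∂q_{East} = 126 − 2q_{East} − q_{West} = 0, so q_{East} = 63 − 0.5q_{West}.
By the same steps for West: q_{West} = 60 − 0.5q_{East}.
Solving the two reaction functions simultaneously: (1 − (−0.5)(−0.5))q_{East} = 63 − 0.5·60, so 0.75q_{East} = 33 and q_{East} = 44.
Then q_{West} = 60 − 0.5·44 = 38.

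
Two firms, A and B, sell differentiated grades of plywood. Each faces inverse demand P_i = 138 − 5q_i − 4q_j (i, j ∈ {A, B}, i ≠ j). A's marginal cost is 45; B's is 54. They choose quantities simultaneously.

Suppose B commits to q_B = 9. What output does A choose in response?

5.7

Firm A's profit: π = q_A(138 − 5q_A − 4q_B) − 45q_A.
∂π/∂q_A = 93 − 10q_A − 4q_B = 0 ⇒ q_A = 9.3 − 0.4q_B.
At q_B = 9: q_A = 9.3 − 0.4·9 = 5.7.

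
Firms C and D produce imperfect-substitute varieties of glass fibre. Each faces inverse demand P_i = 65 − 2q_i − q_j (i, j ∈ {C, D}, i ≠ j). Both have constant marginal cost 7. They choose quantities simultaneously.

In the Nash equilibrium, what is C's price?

30.2

Firm C's profit: π = q_C(65 − 2q_C − q_D) − 7q_C.
∂π/∂q_C = 58 − 4q_C − q_D = 0 ⇒ q_C = 14.5 − 0.25q_D.
By symmetry q_D = q_C; substituting into the reaction function, 1.25q_C = 14.5 and q_C = 11.6.
P_C = 65 − 2·11.6 − 11.6 = 30.2.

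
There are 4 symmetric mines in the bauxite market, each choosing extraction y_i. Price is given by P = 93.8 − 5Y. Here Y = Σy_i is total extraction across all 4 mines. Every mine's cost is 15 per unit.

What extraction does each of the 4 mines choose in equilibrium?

A representative mine's profit is π_i = y_i(93.8 − 5Y) − 15y_i, with Y = y_i + Σ_{j≠i} y_j.
First-order condition: 78.8 − 10y_i − 5Σ_{j≠i} y_j = 0.
With identical mines, set every y_j = y: then 78.8 − 10y − 15y = 0, i.e. y = 78.8/25 = 3.152.

3.152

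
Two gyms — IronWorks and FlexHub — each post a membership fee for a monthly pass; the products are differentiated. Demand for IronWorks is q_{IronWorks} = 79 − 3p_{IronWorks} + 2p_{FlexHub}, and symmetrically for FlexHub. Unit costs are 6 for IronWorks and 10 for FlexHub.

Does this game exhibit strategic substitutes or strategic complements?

IronWorks's profit: π = (p_{IronWorks} − 6)(79 − 3p_{IronWorks} + 2p_{FlexHub}).
∂π/∂p_{IronWorks} = 97 − 6p_{IronWorks} + 2p_{FlexHub} = 0 ⇒ p_{IronWorks} = 97/6 + (1/3)p_{FlexHub}.
The best-response slope dp_{IronWorks}/dp_{FlexHub} = 1/3 > 0: the reaction function is upward-sloping, so the choices are strategic complements.

strategic complements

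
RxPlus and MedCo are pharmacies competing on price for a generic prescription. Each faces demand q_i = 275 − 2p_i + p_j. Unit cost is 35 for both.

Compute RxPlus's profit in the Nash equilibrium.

12800

RxPlus's profit: π = (p_{RxPlus} − 35)(275 − 2p_{RxPlus} + p_{MedCo}).
∂π/∂p_{RxPlus} = 345 − 4p_{RxPlus} + p_{MedCo} = 0 ⇒ p_{RxPlus} = 86.25 + 0.25p_{MedCo}.
Setting p_{RxPlus} = p_{MedCo} in the reaction function: p_{RxPlus} = 86.25 + 0.25p_{RxPlus}, so p_{RxPlus} = 86.25 / 0.75 = 115.
q_{RxPlus} = 275 − 2·115 + 115 = 160.
Profit = (115 − 35)·160 = 12800.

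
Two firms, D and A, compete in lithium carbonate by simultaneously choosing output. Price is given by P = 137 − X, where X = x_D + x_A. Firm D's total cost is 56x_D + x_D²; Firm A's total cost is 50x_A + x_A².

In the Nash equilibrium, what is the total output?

Firm D's profit: π = x_D(137 − (x_D + x_A)) − 56x_D − x_D².
∂π/∂x_D = 81 − 4x_D − x_A = 0, so x_D = 20.25 − 0.25x_A.
By the same steps for A: x_A = 21.75 − 0.25x_D.
Substituting the second reaction function into the first: x_D = 20.25 − 0.25(21.75 − 0.25x_D), which gives 0.9375x_D = 14.8125 ⇒ x_D = 15.8.
Then x_A = 21.75 − 0.25·15.8 = 17.8.
Total output: 15.8 + 17.8 = 33.6.

33.6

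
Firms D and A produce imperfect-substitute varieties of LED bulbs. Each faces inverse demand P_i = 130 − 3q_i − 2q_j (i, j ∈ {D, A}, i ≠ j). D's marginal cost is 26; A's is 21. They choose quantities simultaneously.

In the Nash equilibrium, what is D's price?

64.0625

Firm D's profit: π = q_D(130 − 3q_D − 2q_A) − 26q_D.
∂π/∂q_D = 104 − 6q_D − 2q_A = 0 ⇒ q_D = 52/3 − (1/3)q_A.
Similarly q_A = 109/6 − (1/3)q_D.
Solving the two reaction functions simultaneously: (1 − (−1/3)(−1/3))q_D = 52/3 − (1/3)·(109/6), so (8/9)q_D = 203/18 and q_D = 12.6875.
Then q_A = 109/6 − (1/3)·12.6875 = 13.9375.
P_D = 130 − 3·12.6875 − 2·13.9375 = 64.0625.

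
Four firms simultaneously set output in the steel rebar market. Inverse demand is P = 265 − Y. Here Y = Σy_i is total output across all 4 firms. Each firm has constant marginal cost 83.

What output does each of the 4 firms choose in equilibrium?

A representative firm's profit is π_i = y_i(265 − Y) − 83y_i, with Y = y_i + Σ_{j≠i} y_j.
First-order condition: 182 − 2y_i − Σ_{j≠i} y_j = 0.
With identical firms, set every y_j = y: then 182 − 2y − 3y = 0, i.e. y = 182/5 = 36.4.

36.4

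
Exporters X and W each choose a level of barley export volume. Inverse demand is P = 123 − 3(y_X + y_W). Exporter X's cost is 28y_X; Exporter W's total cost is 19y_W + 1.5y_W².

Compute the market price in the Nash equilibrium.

64.2

Exporter X's profit: π = y_X(123 − 3(y_X + y_W)) − 28y_X.
∂π/∂y_X = 95 − 6y_X − 3y_W = 0, so y_X = 95/6 − 0.5y_W.
For W: ∂π/∂y_W = 104 − 9y_W − 3y_X = 0 ⇒ y_W = 104/9 − (1/3)y_X.
Plugging y_W into X's best response: y_X = 95/6 − 0.5(104/9 − (1/3)y_X) ⇒ (5/6)y_X = 181/18, so y_X = 181/15.
Then y_W = 104/9 − (1/3)·(181/15) = 113/15.
Equilibrium price: P = 123 − 3·19.6 = 64.2.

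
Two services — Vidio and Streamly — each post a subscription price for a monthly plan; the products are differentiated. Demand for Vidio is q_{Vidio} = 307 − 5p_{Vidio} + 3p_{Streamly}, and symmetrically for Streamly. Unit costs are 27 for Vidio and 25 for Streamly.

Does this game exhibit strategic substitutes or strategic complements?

Vidio's profit: π = (p_{Vidio} − 27)(307 − 5p_{Vidio} + 3p_{Streamly}).
∂π/∂p_{Vidio} = 442 − 10p_{Vidio} + 3p_{Streamly} = 0 ⇒ p_{Vidio} = 44.2 + 0.3p_{Streamly}.
The best-response slope dp_{Vidio}/dp_{Streamly} = 0.3 > 0: the reaction function is upward-sloping, so the choices are strategic complements.

strategic complements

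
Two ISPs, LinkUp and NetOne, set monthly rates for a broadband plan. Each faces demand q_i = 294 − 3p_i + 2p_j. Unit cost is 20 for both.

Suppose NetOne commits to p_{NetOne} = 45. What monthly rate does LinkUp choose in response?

74

LinkUp's profit: π = (p_{LinkUp} − 20)(294 − 3p_{LinkUp} + 2p_{NetOne}).
∂π/∂p_{LinkUp} = 354 − 6p_{LinkUp} + 2p_{NetOne} = 0 ⇒ p_{LinkUp} = 59 + (1/3)p_{NetOne}.
At p_{NetOne} = 45: p_{LinkUp} = 59 + (1/3)·45 = 74.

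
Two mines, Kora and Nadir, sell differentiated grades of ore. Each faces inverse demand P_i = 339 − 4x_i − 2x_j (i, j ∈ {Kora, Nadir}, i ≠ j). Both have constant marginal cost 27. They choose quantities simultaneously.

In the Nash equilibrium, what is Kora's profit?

Mine Kora's profit: π = x_{Kora}(339 − 4x_{Kora} − 2x_{Nadir}) − 27x_{Kora}.
∂π/∂x_{Kora} = 312 − 8x_{Kora} − 2x_{Nadir} = 0 ⇒ x_{Kora} = 39 − 0.25x_{Nadir}.
The game is symmetric, so in equilibrium x_{Nadir} = x_{Kora}: the reaction function gives 1.25x_{Kora} = 39, hence x_{Kora} = 31.2.
P_{Kora} = 339 − 4·31.2 − 2·31.2 = 151.8.
Profit = (151.8 − 27)·31.2 = 3893.76.

3893.76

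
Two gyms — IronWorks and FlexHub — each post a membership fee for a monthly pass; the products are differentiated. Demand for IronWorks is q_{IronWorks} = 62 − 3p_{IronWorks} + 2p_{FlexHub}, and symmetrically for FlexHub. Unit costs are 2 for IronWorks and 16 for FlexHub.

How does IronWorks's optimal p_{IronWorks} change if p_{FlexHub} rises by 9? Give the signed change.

IronWorks's profit: π = (p_{IronWorks} − 2)(62 − 3p_{IronWorks} + 2p_{FlexHub}).
∂π/∂p_{IronWorks} = 68 − 6p_{IronWorks} + 2p_{FlexHub} = 0 ⇒ p_{IronWorks} = 34/3 + (1/3)p_{FlexHub}.
The reaction-function slope is 1/3, so a 9-unit rise in p_{FlexHub} moves p_{IronWorks} by 1/3 × 9 = 3. IronWorks's best response rises — the actions are strategic complements.

3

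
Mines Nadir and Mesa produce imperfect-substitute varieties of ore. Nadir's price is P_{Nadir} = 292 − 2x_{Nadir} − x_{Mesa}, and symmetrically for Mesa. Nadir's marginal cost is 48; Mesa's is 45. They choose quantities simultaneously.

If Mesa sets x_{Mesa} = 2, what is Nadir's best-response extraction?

Mine Nadir's profit: π = x_{Nadir}(292 − 2x_{Nadir} − x_{Mesa}) − 48x_{Nadir}.
∂π/∂x_{Nadir} = 244 − 4x_{Nadir} − x_{Mesa} = 0 ⇒ x_{Nadir} = 61 − 0.25x_{Mesa}.
At x_{Mesa} = 2: x_{Nadir} = 61 − 0.25·2 = 60.5.

60.5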